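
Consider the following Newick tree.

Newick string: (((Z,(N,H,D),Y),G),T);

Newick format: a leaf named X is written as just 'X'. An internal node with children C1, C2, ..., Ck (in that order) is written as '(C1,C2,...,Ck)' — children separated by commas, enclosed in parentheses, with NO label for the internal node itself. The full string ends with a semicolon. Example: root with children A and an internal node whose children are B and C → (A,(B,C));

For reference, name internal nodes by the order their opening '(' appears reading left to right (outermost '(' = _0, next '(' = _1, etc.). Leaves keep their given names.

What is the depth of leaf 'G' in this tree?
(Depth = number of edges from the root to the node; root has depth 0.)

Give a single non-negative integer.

Answer: 2

Derivation:
Newick: (((Z,(N,H,D),Y),G),T);
Naming internals by '(' encounter order: outermost '(' = _0, next = _1, ...
Query node: G
Path from root: _0 -> _1 -> G
Depth of G: 2 (number of edges from root)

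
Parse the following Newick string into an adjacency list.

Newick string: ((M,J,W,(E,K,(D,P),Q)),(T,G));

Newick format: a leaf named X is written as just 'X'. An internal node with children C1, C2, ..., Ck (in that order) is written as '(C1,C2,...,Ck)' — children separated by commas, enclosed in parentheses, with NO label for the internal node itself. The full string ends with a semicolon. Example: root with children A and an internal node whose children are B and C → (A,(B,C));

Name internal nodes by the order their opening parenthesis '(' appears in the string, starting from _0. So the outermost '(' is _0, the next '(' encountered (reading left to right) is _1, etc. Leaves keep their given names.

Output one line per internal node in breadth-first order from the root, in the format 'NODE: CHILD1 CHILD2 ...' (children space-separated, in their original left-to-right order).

Answer: _0: _1 _4
_1: M J W _2
_4: T G
_2: E K _3 Q
_3: D P

Derivation:
Input: ((M,J,W,(E,K,(D,P),Q)),(T,G));
Scanning left-to-right, naming '(' by encounter order:
  pos 0: '(' -> open internal node _0 (depth 1)
  pos 1: '(' -> open internal node _1 (depth 2)
  pos 8: '(' -> open internal node _2 (depth 3)
  pos 13: '(' -> open internal node _3 (depth 4)
  pos 17: ')' -> close internal node _3 (now at depth 3)
  pos 20: ')' -> close internal node _2 (now at depth 2)
  pos 21: ')' -> close internal node _1 (now at depth 1)
  pos 23: '(' -> open internal node _4 (depth 2)
  pos 27: ')' -> close internal node _4 (now at depth 1)
  pos 28: ')' -> close internal node _0 (now at depth 0)
Total internal nodes: 5
BFS adjacency from root:
  _0: _1 _4
  _1: M J W _2
  _4: T G
  _2: E K _3 Q
  _3: D P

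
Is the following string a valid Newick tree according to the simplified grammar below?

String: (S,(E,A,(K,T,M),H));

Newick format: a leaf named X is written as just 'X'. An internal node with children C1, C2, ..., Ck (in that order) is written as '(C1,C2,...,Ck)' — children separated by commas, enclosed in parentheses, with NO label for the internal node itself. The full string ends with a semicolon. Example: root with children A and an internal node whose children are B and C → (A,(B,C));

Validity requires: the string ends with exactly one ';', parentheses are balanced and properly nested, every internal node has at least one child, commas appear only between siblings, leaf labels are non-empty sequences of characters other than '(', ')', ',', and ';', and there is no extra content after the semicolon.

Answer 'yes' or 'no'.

Input: (S,(E,A,(K,T,M),H));
Paren balance: 3 '(' vs 3 ')' OK
Ends with single ';': True
Full parse: OK
Valid: True

Answer: yes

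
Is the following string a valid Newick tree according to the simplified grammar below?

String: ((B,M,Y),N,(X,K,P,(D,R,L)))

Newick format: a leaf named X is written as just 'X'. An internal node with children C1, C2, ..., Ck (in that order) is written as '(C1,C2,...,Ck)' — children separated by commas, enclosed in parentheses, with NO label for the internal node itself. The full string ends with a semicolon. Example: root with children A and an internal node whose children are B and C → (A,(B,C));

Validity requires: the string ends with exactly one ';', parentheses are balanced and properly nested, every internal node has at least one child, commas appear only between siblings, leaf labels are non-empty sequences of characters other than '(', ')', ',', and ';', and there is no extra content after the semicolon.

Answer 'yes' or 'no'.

Input: ((B,M,Y),N,(X,K,P,(D,R,L)))
Paren balance: 4 '(' vs 4 ')' OK
Ends with single ';': False
Full parse: FAILS (must end with ;)
Valid: False

Answer: no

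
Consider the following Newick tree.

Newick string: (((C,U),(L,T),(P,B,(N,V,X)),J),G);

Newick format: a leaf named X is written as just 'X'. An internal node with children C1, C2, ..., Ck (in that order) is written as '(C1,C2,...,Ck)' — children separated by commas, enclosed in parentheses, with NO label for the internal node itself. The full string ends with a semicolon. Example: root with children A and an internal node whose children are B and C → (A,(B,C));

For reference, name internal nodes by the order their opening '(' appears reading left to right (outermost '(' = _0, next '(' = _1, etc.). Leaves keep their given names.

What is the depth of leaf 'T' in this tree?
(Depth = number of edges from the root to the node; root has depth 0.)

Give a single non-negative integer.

Newick: (((C,U),(L,T),(P,B,(N,V,X)),J),G);
Naming internals by '(' encounter order: outermost '(' = _0, next = _1, ...
Query node: T
Path from root: _0 -> _1 -> _3 -> T
Depth of T: 3 (number of edges from root)

Answer: 3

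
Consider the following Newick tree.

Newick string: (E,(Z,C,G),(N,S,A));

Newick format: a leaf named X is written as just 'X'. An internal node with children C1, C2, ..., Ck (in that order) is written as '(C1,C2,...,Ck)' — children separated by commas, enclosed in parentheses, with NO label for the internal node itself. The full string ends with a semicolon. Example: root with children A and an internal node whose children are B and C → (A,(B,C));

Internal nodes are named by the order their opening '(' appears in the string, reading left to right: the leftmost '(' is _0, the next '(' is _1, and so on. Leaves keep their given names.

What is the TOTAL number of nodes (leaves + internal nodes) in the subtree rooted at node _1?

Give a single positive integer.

Answer: 4

Derivation:
Newick: (E,(Z,C,G),(N,S,A));
Locate _1: it is the '(' at position 3 (the 2nd '(' reading left to right).
Query: subtree rooted at _1
_1: subtree_size = 1 + 3
  Z: subtree_size = 1 + 0
  C: subtree_size = 1 + 0
  G: subtree_size = 1 + 0
Total subtree size of _1: 4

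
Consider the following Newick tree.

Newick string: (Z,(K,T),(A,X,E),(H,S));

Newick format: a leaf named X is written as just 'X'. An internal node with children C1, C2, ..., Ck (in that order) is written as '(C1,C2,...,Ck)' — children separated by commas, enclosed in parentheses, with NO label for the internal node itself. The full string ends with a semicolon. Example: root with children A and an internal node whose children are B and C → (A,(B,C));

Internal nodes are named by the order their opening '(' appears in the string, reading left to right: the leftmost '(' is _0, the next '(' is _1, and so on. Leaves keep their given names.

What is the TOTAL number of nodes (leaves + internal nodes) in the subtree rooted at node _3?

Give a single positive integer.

Answer: 3

Derivation:
Newick: (Z,(K,T),(A,X,E),(H,S));
Locate _3: it is the '(' at position 17 (the 4th '(' reading left to right).
Query: subtree rooted at _3
_3: subtree_size = 1 + 2
  H: subtree_size = 1 + 0
  S: subtree_size = 1 + 0
Total subtree size of _3: 3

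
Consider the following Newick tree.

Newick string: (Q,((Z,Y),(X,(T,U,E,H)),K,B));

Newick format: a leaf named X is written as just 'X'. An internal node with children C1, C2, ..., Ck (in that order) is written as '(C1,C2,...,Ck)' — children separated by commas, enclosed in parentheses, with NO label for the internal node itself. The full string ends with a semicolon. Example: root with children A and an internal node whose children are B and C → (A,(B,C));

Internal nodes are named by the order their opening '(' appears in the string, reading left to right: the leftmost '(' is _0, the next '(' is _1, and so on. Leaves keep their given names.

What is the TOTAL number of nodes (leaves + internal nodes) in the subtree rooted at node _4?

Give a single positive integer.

Answer: 5

Derivation:
Newick: (Q,((Z,Y),(X,(T,U,E,H)),K,B));
Locate _4: it is the '(' at position 13 (the 5th '(' reading left to right).
Query: subtree rooted at _4
_4: subtree_size = 1 + 4
  T: subtree_size = 1 + 0
  U: subtree_size = 1 + 0
  E: subtree_size = 1 + 0
  H: subtree_size = 1 + 0
Total subtree size of _4: 5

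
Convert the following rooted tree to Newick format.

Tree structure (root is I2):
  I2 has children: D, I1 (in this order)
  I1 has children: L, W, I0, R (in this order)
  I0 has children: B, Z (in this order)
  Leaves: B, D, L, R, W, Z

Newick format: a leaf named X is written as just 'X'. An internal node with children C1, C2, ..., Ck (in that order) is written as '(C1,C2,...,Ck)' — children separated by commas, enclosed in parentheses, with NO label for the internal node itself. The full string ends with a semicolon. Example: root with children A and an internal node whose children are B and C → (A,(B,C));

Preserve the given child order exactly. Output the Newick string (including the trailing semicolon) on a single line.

internal I2 with children ['D', 'I1']
  leaf 'D' → 'D'
  internal I1 with children ['L', 'W', 'I0', 'R']
    leaf 'L' → 'L'
    leaf 'W' → 'W'
    internal I0 with children ['B', 'Z']
      leaf 'B' → 'B'
      leaf 'Z' → 'Z'
    → '(B,Z)'
    leaf 'R' → 'R'
  → '(L,W,(B,Z),R)'
→ '(D,(L,W,(B,Z),R))'
Final: (D,(L,W,(B,Z),R));

Answer: (D,(L,W,(B,Z),R));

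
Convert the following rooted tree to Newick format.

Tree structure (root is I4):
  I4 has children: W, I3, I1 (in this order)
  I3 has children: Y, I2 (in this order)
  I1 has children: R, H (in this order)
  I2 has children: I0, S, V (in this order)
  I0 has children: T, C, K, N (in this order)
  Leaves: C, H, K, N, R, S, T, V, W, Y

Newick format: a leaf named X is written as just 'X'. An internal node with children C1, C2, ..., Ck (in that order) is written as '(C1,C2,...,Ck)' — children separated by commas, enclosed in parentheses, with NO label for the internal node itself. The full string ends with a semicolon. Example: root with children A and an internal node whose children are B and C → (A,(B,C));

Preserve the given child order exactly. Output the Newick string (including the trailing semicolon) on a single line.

Answer: (W,(Y,((T,C,K,N),S,V)),(R,H));

Derivation:
internal I4 with children ['W', 'I3', 'I1']
  leaf 'W' → 'W'
  internal I3 with children ['Y', 'I2']
    leaf 'Y' → 'Y'
    internal I2 with children ['I0', 'S', 'V']
      internal I0 with children ['T', 'C', 'K', 'N']
        leaf 'T' → 'T'
        leaf 'C' → 'C'
        leaf 'K' → 'K'
        leaf 'N' → 'N'
      → '(T,C,K,N)'
      leaf 'S' → 'S'
      leaf 'V' → 'V'
    → '((T,C,K,N),S,V)'
  → '(Y,((T,C,K,N),S,V))'
  internal I1 with children ['R', 'H']
    leaf 'R' → 'R'
    leaf 'H' → 'H'
  → '(R,H)'
→ '(W,(Y,((T,C,K,N),S,V)),(R,H))'
Final: (W,(Y,((T,C,K,N),S,V)),(R,H));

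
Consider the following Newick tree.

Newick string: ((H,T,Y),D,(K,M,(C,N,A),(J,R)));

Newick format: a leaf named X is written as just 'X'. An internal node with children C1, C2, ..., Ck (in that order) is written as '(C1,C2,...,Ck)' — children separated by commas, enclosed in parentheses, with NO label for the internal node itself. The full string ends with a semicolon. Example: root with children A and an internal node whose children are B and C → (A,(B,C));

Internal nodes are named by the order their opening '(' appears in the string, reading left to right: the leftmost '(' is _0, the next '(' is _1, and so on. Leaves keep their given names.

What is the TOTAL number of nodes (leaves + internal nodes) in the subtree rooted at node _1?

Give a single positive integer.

Answer: 4

Derivation:
Newick: ((H,T,Y),D,(K,M,(C,N,A),(J,R)));
Locate _1: it is the '(' at position 1 (the 2nd '(' reading left to right).
Query: subtree rooted at _1
_1: subtree_size = 1 + 3
  H: subtree_size = 1 + 0
  T: subtree_size = 1 + 0
  Y: subtree_size = 1 + 0
Total subtree size of _1: 4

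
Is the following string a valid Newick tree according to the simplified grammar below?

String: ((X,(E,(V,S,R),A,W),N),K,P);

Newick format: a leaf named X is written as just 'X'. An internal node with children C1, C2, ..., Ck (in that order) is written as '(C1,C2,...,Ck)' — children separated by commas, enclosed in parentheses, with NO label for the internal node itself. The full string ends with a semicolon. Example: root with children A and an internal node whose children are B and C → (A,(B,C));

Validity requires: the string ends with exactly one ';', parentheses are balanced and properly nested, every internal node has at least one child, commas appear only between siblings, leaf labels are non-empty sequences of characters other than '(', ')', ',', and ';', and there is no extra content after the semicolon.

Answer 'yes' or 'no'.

Answer: yes

Derivation:
Input: ((X,(E,(V,S,R),A,W),N),K,P);
Paren balance: 4 '(' vs 4 ')' OK
Ends with single ';': True
Full parse: OK
Valid: True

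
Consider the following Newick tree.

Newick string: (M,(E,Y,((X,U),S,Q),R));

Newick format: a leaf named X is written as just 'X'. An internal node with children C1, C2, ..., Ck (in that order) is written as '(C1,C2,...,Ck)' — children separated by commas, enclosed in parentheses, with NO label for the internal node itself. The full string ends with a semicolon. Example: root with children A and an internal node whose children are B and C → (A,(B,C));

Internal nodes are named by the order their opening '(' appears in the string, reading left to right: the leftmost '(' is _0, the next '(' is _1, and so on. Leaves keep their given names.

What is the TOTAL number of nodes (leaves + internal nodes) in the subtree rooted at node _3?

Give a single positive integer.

Answer: 3

Derivation:
Newick: (M,(E,Y,((X,U),S,Q),R));
Locate _3: it is the '(' at position 9 (the 4th '(' reading left to right).
Query: subtree rooted at _3
_3: subtree_size = 1 + 2
  X: subtree_size = 1 + 0
  U: subtree_size = 1 + 0
Total subtree size of _3: 3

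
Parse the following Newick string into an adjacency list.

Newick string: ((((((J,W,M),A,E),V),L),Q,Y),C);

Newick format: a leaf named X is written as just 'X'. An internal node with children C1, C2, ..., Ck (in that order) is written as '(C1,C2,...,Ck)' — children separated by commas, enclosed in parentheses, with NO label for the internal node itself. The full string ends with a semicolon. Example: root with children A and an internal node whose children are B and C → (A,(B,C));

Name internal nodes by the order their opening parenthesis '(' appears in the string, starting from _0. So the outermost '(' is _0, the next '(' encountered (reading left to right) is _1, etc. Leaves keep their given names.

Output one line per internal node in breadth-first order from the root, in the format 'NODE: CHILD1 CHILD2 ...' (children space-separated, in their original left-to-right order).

Answer: _0: _1 C
_1: _2 Q Y
_2: _3 L
_3: _4 V
_4: _5 A E
_5: J W M

Derivation:
Input: ((((((J,W,M),A,E),V),L),Q,Y),C);
Scanning left-to-right, naming '(' by encounter order:
  pos 0: '(' -> open internal node _0 (depth 1)
  pos 1: '(' -> open internal node _1 (depth 2)
  pos 2: '(' -> open internal node _2 (depth 3)
  pos 3: '(' -> open internal node _3 (depth 4)
  pos 4: '(' -> open internal node _4 (depth 5)
  pos 5: '(' -> open internal node _5 (depth 6)
  pos 11: ')' -> close internal node _5 (now at depth 5)
  pos 16: ')' -> close internal node _4 (now at depth 4)
  pos 19: ')' -> close internal node _3 (now at depth 3)
  pos 22: ')' -> close internal node _2 (now at depth 2)
  pos 27: ')' -> close internal node _1 (now at depth 1)
  pos 30: ')' -> close internal node _0 (now at depth 0)
Total internal nodes: 6
BFS adjacency from root:
  _0: _1 C
  _1: _2 Q Y
  _2: _3 L
  _3: _4 V
  _4: _5 A E
  _5: J W M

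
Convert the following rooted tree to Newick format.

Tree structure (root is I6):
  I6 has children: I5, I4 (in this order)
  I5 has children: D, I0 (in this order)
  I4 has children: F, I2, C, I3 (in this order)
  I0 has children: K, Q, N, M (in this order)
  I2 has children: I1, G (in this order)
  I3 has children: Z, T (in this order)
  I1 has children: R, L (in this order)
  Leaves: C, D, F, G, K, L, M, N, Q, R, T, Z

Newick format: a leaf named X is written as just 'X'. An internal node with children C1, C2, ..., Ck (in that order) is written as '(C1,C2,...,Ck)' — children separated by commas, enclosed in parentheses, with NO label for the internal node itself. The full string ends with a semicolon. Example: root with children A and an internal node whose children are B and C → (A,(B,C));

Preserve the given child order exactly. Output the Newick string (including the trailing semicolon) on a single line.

Answer: ((D,(K,Q,N,M)),(F,((R,L),G),C,(Z,T)));

Derivation:
internal I6 with children ['I5', 'I4']
  internal I5 with children ['D', 'I0']
    leaf 'D' → 'D'
    internal I0 with children ['K', 'Q', 'N', 'M']
      leaf 'K' → 'K'
      leaf 'Q' → 'Q'
      leaf 'N' → 'N'
      leaf 'M' → 'M'
    → '(K,Q,N,M)'
  → '(D,(K,Q,N,M))'
  internal I4 with children ['F', 'I2', 'C', 'I3']
    leaf 'F' → 'F'
    internal I2 with children ['I1', 'G']
      internal I1 with children ['R', 'L']
        leaf 'R' → 'R'
        leaf 'L' → 'L'
      → '(R,L)'
      leaf 'G' → 'G'
    → '((R,L),G)'
    leaf 'C' → 'C'
    internal I3 with children ['Z', 'T']
      leaf 'Z' → 'Z'
      leaf 'T' → 'T'
    → '(Z,T)'
  → '(F,((R,L),G),C,(Z,T))'
→ '((D,(K,Q,N,M)),(F,((R,L),G),C,(Z,T)))'
Final: ((D,(K,Q,N,M)),(F,((R,L),G),C,(Z,T)));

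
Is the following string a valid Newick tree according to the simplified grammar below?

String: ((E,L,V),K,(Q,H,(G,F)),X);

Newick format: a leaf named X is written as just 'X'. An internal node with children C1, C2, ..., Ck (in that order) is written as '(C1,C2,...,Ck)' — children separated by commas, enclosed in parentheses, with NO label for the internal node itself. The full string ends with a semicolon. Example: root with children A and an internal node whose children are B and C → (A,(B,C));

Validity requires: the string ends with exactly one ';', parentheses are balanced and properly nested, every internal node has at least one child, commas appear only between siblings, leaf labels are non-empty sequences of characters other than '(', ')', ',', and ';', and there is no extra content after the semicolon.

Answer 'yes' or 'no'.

Input: ((E,L,V),K,(Q,H,(G,F)),X);
Paren balance: 4 '(' vs 4 ')' OK
Ends with single ';': True
Full parse: OK
Valid: True

Answer: yes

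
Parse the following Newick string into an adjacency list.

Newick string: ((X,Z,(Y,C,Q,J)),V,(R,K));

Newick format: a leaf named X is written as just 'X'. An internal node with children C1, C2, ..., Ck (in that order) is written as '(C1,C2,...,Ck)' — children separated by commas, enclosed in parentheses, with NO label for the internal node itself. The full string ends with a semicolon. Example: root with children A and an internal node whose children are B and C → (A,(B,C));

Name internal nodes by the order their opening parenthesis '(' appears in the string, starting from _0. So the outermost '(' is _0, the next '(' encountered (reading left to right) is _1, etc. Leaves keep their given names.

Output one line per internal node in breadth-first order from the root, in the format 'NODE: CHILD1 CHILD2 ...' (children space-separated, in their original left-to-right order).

Input: ((X,Z,(Y,C,Q,J)),V,(R,K));
Scanning left-to-right, naming '(' by encounter order:
  pos 0: '(' -> open internal node _0 (depth 1)
  pos 1: '(' -> open internal node _1 (depth 2)
  pos 6: '(' -> open internal node _2 (depth 3)
  pos 14: ')' -> close internal node _2 (now at depth 2)
  pos 15: ')' -> close internal node _1 (now at depth 1)
  pos 19: '(' -> open internal node _3 (depth 2)
  pos 23: ')' -> close internal node _3 (now at depth 1)
  pos 24: ')' -> close internal node _0 (now at depth 0)
Total internal nodes: 4
BFS adjacency from root:
  _0: _1 V _3
  _1: X Z _2
  _3: R K
  _2: Y C Q J

Answer: _0: _1 V _3
_1: X Z _2
_3: R K
_2: Y C Q J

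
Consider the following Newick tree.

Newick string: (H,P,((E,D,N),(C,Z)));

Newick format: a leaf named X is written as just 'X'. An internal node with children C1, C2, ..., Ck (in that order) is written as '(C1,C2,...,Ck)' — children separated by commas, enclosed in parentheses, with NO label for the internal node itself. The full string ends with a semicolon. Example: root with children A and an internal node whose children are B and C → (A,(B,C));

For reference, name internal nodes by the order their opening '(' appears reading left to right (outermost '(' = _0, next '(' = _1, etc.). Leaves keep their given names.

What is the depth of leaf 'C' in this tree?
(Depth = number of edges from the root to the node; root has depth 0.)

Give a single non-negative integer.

Answer: 3

Derivation:
Newick: (H,P,((E,D,N),(C,Z)));
Naming internals by '(' encounter order: outermost '(' = _0, next = _1, ...
Query node: C
Path from root: _0 -> _1 -> _3 -> C
Depth of C: 3 (number of edges from root)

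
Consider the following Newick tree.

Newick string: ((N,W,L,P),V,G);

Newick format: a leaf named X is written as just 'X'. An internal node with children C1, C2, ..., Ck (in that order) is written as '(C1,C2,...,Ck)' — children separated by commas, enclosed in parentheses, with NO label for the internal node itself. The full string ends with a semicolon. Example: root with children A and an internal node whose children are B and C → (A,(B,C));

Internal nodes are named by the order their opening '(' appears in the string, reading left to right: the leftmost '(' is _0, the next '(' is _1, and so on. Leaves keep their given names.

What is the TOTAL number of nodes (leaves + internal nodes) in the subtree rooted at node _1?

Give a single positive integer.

Newick: ((N,W,L,P),V,G);
Locate _1: it is the '(' at position 1 (the 2nd '(' reading left to right).
Query: subtree rooted at _1
_1: subtree_size = 1 + 4
  N: subtree_size = 1 + 0
  W: subtree_size = 1 + 0
  L: subtree_size = 1 + 0
  P: subtree_size = 1 + 0
Total subtree size of _1: 5

Answer: 5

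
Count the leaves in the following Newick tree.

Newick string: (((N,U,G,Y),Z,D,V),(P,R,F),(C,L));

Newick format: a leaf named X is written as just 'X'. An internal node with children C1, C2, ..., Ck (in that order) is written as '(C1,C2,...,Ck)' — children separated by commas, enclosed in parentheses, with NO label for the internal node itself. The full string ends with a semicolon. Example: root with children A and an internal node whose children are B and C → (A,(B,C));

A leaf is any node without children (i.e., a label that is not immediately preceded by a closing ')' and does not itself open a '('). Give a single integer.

Newick: (((N,U,G,Y),Z,D,V),(P,R,F),(C,L));
Scan left-to-right; a leaf is any maximal label run not followed by '(':
  pos 3: leaf 'N' → count = 1
  pos 5: leaf 'U' → count = 2
  pos 7: leaf 'G' → count = 3
  pos 9: leaf 'Y' → count = 4
  pos 12: leaf 'Z' → count = 5
  pos 14: leaf 'D' → count = 6
  pos 16: leaf 'V' → count = 7
  pos 20: leaf 'P' → count = 8
  pos 22: leaf 'R' → count = 9
  pos 24: leaf 'F' → count = 10
  pos 28: leaf 'C' → count = 11
  pos 30: leaf 'L' → count = 12
Total leaves: 12

Answer: 12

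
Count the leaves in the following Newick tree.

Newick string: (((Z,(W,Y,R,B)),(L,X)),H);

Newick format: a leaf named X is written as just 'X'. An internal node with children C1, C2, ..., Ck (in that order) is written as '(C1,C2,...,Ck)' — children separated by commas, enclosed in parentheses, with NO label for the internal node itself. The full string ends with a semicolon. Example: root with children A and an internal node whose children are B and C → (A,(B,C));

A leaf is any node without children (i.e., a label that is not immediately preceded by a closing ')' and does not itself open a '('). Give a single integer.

Answer: 8

Derivation:
Newick: (((Z,(W,Y,R,B)),(L,X)),H);
Scan left-to-right; a leaf is any maximal label run not followed by '(':
  pos 3: leaf 'Z' → count = 1
  pos 6: leaf 'W' → count = 2
  pos 8: leaf 'Y' → count = 3
  pos 10: leaf 'R' → count = 4
  pos 12: leaf 'B' → count = 5
  pos 17: leaf 'L' → count = 6
  pos 19: leaf 'X' → count = 7
  pos 23: leaf 'H' → count = 8
Total leaves: 8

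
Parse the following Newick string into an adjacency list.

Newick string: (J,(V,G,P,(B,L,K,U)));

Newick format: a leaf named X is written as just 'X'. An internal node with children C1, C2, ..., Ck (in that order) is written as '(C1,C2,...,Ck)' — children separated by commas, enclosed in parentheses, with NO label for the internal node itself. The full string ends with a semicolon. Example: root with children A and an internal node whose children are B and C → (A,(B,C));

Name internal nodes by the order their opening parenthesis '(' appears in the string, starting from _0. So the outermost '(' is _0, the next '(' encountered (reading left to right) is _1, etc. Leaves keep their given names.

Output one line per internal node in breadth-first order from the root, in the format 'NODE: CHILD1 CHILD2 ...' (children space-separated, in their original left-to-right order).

Answer: _0: J _1
_1: V G P _2
_2: B L K U

Derivation:
Input: (J,(V,G,P,(B,L,K,U)));
Scanning left-to-right, naming '(' by encounter order:
  pos 0: '(' -> open internal node _0 (depth 1)
  pos 3: '(' -> open internal node _1 (depth 2)
  pos 10: '(' -> open internal node _2 (depth 3)
  pos 18: ')' -> close internal node _2 (now at depth 2)
  pos 19: ')' -> close internal node _1 (now at depth 1)
  pos 20: ')' -> close internal node _0 (now at depth 0)
Total internal nodes: 3
BFS adjacency from root:
  _0: J _1
  _1: V G P _2
  _2: B L K U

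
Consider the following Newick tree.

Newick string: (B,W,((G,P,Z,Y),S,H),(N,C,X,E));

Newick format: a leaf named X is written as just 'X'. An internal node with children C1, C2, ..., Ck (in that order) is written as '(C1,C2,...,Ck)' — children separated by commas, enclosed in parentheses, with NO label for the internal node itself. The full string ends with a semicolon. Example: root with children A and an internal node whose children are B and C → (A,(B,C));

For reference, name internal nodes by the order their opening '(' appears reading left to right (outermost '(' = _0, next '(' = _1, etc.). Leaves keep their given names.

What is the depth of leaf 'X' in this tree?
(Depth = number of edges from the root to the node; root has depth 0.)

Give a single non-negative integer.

Newick: (B,W,((G,P,Z,Y),S,H),(N,C,X,E));
Naming internals by '(' encounter order: outermost '(' = _0, next = _1, ...
Query node: X
Path from root: _0 -> _3 -> X
Depth of X: 2 (number of edges from root)

Answer: 2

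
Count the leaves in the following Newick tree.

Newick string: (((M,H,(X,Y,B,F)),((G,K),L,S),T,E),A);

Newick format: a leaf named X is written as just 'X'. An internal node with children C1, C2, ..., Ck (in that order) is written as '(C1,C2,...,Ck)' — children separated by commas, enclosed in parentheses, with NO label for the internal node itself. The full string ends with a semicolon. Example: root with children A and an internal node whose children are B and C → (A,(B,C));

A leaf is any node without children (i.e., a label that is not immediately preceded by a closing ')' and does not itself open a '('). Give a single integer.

Answer: 13

Derivation:
Newick: (((M,H,(X,Y,B,F)),((G,K),L,S),T,E),A);
Scan left-to-right; a leaf is any maximal label run not followed by '(':
  pos 3: leaf 'M' → count = 1
  pos 5: leaf 'H' → count = 2
  pos 8: leaf 'X' → count = 3
  pos 10: leaf 'Y' → count = 4
  pos 12: leaf 'B' → count = 5
  pos 14: leaf 'F' → count = 6
  pos 20: leaf 'G' → count = 7
  pos 22: leaf 'K' → count = 8
  pos 25: leaf 'L' → count = 9
  pos 27: leaf 'S' → count = 10
  pos 30: leaf 'T' → count = 11
  pos 32: leaf 'E' → count = 12
  pos 35: leaf 'A' → count = 13
Total leaves: 13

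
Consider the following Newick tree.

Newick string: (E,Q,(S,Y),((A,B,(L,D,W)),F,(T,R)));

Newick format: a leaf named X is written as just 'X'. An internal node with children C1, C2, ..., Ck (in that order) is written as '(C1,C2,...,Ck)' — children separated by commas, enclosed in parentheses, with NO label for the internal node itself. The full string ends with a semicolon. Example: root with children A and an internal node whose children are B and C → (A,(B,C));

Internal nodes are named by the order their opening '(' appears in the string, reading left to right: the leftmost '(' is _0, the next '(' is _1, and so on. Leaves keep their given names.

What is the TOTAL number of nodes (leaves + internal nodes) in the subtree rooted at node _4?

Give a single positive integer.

Newick: (E,Q,(S,Y),((A,B,(L,D,W)),F,(T,R)));
Locate _4: it is the '(' at position 17 (the 5th '(' reading left to right).
Query: subtree rooted at _4
_4: subtree_size = 1 + 3
  L: subtree_size = 1 + 0
  D: subtree_size = 1 + 0
  W: subtree_size = 1 + 0
Total subtree size of _4: 4

Answer: 4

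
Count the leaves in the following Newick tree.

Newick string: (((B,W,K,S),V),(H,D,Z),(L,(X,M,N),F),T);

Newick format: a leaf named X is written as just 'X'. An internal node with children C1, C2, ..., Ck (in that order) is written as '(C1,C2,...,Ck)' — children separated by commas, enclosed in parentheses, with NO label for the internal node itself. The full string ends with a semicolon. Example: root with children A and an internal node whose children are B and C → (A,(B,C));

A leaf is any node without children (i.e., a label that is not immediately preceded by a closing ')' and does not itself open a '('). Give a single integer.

Answer: 14

Derivation:
Newick: (((B,W,K,S),V),(H,D,Z),(L,(X,M,N),F),T);
Scan left-to-right; a leaf is any maximal label run not followed by '(':
  pos 3: leaf 'B' → count = 1
  pos 5: leaf 'W' → count = 2
  pos 7: leaf 'K' → count = 3
  pos 9: leaf 'S' → count = 4
  pos 12: leaf 'V' → count = 5
  pos 16: leaf 'H' → count = 6
  pos 18: leaf 'D' → count = 7
  pos 20: leaf 'Z' → count = 8
  pos 24: leaf 'L' → count = 9
  pos 27: leaf 'X' → count = 10
  pos 29: leaf 'M' → count = 11
  pos 31: leaf 'N' → count = 12
  pos 34: leaf 'F' → count = 13
  pos 37: leaf 'T' → count = 14
Total leaves: 14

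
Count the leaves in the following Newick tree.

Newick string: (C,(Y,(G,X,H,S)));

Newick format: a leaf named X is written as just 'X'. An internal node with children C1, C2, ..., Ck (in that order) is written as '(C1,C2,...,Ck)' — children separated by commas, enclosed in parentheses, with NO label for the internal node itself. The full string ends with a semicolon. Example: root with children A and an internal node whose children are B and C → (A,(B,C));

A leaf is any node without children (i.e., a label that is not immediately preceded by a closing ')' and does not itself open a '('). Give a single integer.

Newick: (C,(Y,(G,X,H,S)));
Scan left-to-right; a leaf is any maximal label run not followed by '(':
  pos 1: leaf 'C' → count = 1
  pos 4: leaf 'Y' → count = 2
  pos 7: leaf 'G' → count = 3
  pos 9: leaf 'X' → count = 4
  pos 11: leaf 'H' → count = 5
  pos 13: leaf 'S' → count = 6
Total leaves: 6

Answer: 6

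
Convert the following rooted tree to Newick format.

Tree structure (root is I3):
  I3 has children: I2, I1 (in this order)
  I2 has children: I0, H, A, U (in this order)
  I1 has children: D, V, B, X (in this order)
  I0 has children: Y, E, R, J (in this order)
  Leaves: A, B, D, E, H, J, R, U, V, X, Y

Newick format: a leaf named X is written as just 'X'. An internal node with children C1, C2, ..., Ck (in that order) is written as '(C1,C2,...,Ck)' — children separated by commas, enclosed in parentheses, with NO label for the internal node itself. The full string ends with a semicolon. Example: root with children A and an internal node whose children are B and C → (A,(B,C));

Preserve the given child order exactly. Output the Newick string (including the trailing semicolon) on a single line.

Answer: (((Y,E,R,J),H,A,U),(D,V,B,X));

Derivation:
internal I3 with children ['I2', 'I1']
  internal I2 with children ['I0', 'H', 'A', 'U']
    internal I0 with children ['Y', 'E', 'R', 'J']
      leaf 'Y' → 'Y'
      leaf 'E' → 'E'
      leaf 'R' → 'R'
      leaf 'J' → 'J'
    → '(Y,E,R,J)'
    leaf 'H' → 'H'
    leaf 'A' → 'A'
    leaf 'U' → 'U'
  → '((Y,E,R,J),H,A,U)'
  internal I1 with children ['D', 'V', 'B', 'X']
    leaf 'D' → 'D'
    leaf 'V' → 'V'
    leaf 'B' → 'B'
    leaf 'X' → 'X'
  → '(D,V,B,X)'
→ '(((Y,E,R,J),H,A,U),(D,V,B,X))'
Final: (((Y,E,R,J),H,A,U),(D,V,B,X));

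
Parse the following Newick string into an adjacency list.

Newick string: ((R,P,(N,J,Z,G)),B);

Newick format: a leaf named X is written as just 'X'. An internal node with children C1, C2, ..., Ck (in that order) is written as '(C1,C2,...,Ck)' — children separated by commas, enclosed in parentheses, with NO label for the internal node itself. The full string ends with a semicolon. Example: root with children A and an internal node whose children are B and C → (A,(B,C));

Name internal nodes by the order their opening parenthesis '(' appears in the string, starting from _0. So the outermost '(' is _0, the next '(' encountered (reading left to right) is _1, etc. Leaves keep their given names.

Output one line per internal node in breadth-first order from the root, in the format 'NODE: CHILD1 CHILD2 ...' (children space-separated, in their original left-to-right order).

Answer: _0: _1 B
_1: R P _2
_2: N J Z G

Derivation:
Input: ((R,P,(N,J,Z,G)),B);
Scanning left-to-right, naming '(' by encounter order:
  pos 0: '(' -> open internal node _0 (depth 1)
  pos 1: '(' -> open internal node _1 (depth 2)
  pos 6: '(' -> open internal node _2 (depth 3)
  pos 14: ')' -> close internal node _2 (now at depth 2)
  pos 15: ')' -> close internal node _1 (now at depth 1)
  pos 18: ')' -> close internal node _0 (now at depth 0)
Total internal nodes: 3
BFS adjacency from root:
  _0: _1 B
  _1: R P _2
  _2: N J Z G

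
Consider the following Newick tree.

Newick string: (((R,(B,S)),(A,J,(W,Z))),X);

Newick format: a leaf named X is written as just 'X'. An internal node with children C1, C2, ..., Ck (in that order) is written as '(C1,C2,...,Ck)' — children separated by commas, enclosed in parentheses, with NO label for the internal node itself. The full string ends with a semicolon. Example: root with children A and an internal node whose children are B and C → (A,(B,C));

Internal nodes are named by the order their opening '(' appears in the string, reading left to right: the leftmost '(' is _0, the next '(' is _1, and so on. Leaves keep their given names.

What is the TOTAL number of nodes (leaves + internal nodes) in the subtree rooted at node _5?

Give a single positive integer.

Newick: (((R,(B,S)),(A,J,(W,Z))),X);
Locate _5: it is the '(' at position 17 (the 6th '(' reading left to right).
Query: subtree rooted at _5
_5: subtree_size = 1 + 2
  W: subtree_size = 1 + 0
  Z: subtree_size = 1 + 0
Total subtree size of _5: 3

Answer: 3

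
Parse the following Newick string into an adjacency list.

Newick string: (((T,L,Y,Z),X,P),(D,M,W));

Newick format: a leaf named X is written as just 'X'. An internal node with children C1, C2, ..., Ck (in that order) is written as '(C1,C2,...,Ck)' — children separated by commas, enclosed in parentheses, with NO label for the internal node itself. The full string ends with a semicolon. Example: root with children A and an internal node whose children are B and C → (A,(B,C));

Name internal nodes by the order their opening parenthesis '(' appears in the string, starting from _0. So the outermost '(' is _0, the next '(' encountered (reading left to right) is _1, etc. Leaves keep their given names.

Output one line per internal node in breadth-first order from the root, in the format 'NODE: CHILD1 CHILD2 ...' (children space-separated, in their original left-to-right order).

Answer: _0: _1 _3
_1: _2 X P
_3: D M W
_2: T L Y Z

Derivation:
Input: (((T,L,Y,Z),X,P),(D,M,W));
Scanning left-to-right, naming '(' by encounter order:
  pos 0: '(' -> open internal node _0 (depth 1)
  pos 1: '(' -> open internal node _1 (depth 2)
  pos 2: '(' -> open internal node _2 (depth 3)
  pos 10: ')' -> close internal node _2 (now at depth 2)
  pos 15: ')' -> close internal node _1 (now at depth 1)
  pos 17: '(' -> open internal node _3 (depth 2)
  pos 23: ')' -> close internal node _3 (now at depth 1)
  pos 24: ')' -> close internal node _0 (now at depth 0)
Total internal nodes: 4
BFS adjacency from root:
  _0: _1 _3
  _1: _2 X P
  _3: D M W
  _2: T L Y Z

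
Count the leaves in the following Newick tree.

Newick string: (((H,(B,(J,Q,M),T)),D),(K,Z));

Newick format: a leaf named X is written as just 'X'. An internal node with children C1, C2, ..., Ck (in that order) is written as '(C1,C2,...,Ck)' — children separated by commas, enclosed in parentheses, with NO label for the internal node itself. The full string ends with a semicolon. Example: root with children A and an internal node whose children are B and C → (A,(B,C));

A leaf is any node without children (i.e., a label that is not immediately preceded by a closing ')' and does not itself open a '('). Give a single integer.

Answer: 9

Derivation:
Newick: (((H,(B,(J,Q,M),T)),D),(K,Z));
Scan left-to-right; a leaf is any maximal label run not followed by '(':
  pos 3: leaf 'H' → count = 1
  pos 6: leaf 'B' → count = 2
  pos 9: leaf 'J' → count = 3
  pos 11: leaf 'Q' → count = 4
  pos 13: leaf 'M' → count = 5
  pos 16: leaf 'T' → count = 6
  pos 20: leaf 'D' → count = 7
  pos 24: leaf 'K' → count = 8
  pos 26: leaf 'Z' → count = 9
Total leaves: 9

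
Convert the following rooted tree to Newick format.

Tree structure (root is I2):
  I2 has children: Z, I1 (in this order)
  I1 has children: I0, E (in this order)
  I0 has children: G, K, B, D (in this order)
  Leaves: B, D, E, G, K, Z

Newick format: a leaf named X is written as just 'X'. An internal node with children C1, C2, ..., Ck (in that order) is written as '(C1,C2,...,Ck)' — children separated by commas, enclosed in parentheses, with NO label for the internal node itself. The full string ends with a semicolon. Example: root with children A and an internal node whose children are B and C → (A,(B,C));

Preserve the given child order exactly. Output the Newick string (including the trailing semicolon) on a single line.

internal I2 with children ['Z', 'I1']
  leaf 'Z' → 'Z'
  internal I1 with children ['I0', 'E']
    internal I0 with children ['G', 'K', 'B', 'D']
      leaf 'G' → 'G'
      leaf 'K' → 'K'
      leaf 'B' → 'B'
      leaf 'D' → 'D'
    → '(G,K,B,D)'
    leaf 'E' → 'E'
  → '((G,K,B,D),E)'
→ '(Z,((G,K,B,D),E))'
Final: (Z,((G,K,B,D),E));

Answer: (Z,((G,K,B,D),E));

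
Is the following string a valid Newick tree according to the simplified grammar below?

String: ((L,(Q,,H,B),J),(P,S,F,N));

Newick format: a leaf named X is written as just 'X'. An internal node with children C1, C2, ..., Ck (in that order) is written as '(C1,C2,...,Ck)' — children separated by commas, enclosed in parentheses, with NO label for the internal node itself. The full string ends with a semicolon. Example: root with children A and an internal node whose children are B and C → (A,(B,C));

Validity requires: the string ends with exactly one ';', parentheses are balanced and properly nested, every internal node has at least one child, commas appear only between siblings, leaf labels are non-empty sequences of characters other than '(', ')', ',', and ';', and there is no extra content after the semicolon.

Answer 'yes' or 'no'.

Answer: no

Derivation:
Input: ((L,(Q,,H,B),J),(P,S,F,N));
Paren balance: 4 '(' vs 4 ')' OK
Ends with single ';': True
Full parse: FAILS (empty leaf label at pos 7)
Valid: False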